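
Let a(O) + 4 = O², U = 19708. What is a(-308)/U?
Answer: 23715/4927 ≈ 4.8133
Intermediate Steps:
a(O) = -4 + O²
a(-308)/U = (-4 + (-308)²)/19708 = (-4 + 94864)*(1/19708) = 94860*(1/19708) = 23715/4927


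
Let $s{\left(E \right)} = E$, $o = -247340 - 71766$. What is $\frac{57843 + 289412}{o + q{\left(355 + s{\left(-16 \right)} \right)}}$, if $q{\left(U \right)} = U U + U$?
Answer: $- \frac{347255}{203846} \approx -1.7035$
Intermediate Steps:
$o = -319106$
$q{\left(U \right)} = U + U^{2}$ ($q{\left(U \right)} = U^{2} + U = U + U^{2}$)
$\frac{57843 + 289412}{o + q{\left(355 + s{\left(-16 \right)} \right)}} = \frac{57843 + 289412}{-319106 + \left(355 - 16\right) \left(1 + \left(355 - 16\right)\right)} = \frac{347255}{-319106 + 339 \left(1 + 339\right)} = \frac{347255}{-319106 + 339 \cdot 340} = \frac{347255}{-319106 + 115260} = \frac{347255}{-203846} = 347255 \left(- \frac{1}{203846}\right) = - \frac{347255}{203846}$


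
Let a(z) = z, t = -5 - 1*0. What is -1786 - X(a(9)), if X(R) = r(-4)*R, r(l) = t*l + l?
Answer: -1930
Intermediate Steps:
t = -5 (t = -5 + 0 = -5)
r(l) = -4*l (r(l) = -5*l + l = -4*l)
X(R) = 16*R (X(R) = (-4*(-4))*R = 16*R)
-1786 - X(a(9)) = -1786 - 16*9 = -1786 - 1*144 = -1786 - 144 = -1930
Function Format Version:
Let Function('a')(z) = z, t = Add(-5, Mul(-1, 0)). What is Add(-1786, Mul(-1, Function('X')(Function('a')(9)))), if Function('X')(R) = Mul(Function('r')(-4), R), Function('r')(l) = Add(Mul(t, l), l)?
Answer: -1930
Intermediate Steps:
t = -5 (t = Add(-5, 0) = -5)
Function('r')(l) = Mul(-4, l) (Function('r')(l) = Add(Mul(-5, l), l) = Mul(-4, l))
Function('X')(R) = Mul(16, R) (Function('X')(R) = Mul(Mul(-4, -4), R) = Mul(16, R))
Add(-1786, Mul(-1, Function('X')(Function('a')(9)))) = Add(-1786, Mul(-1, Mul(16, 9))) = Add(-1786, Mul(-1, 144)) = Add(-1786, -144) = -1930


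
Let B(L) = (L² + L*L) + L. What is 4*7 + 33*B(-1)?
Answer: 61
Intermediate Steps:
B(L) = L + 2*L² (B(L) = (L² + L²) + L = 2*L² + L = L + 2*L²)
4*7 + 33*B(-1) = 4*7 + 33*(-(1 + 2*(-1))) = 28 + 33*(-(1 - 2)) = 28 + 33*(-1*(-1)) = 28 + 33*1 = 28 + 33 = 61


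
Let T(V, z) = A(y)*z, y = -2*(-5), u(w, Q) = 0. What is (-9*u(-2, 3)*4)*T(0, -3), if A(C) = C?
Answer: 0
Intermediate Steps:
y = 10
T(V, z) = 10*z
(-9*u(-2, 3)*4)*T(0, -3) = (-9*0*4)*(10*(-3)) = (0*4)*(-30) = 0*(-30) = 0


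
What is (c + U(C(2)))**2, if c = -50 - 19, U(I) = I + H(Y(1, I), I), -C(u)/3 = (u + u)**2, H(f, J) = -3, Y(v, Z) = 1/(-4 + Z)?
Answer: 14400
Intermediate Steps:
C(u) = -12*u**2 (C(u) = -3*(u + u)**2 = -3*4*u**2 = -12*u**2)
U(I) = -3 + I (U(I) = I - 3 = -3 + I)
c = -69
(c + U(C(2)))**2 = (-69 + (-3 - 12*2**2))**2 = (-69 + (-3 - 12*4))**2 = (-69 + (-3 - 48))**2 = (-69 - 51)**2 = (-120)**2 = 14400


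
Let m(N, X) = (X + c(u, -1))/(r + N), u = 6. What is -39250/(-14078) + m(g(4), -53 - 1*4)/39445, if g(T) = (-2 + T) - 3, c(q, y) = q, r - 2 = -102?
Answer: 78185279614/28042988855 ≈ 2.7881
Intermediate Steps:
r = -100 (r = 2 - 102 = -100)
g(T) = -5 + T
m(N, X) = (6 + X)/(-100 + N) (m(N, X) = (X + 6)/(-100 + N) = (6 + X)/(-100 + N))
-39250/(-14078) + m(g(4), -53 - 1*4)/39445 = -39250/(-14078) + ((6 + (-53 - 1*4))/(-100 + (-5 + 4)))/39445 = -39250*(-1/14078) + ((6 + (-53 - 4))/(-100 - 1))*(1/39445) = 19625/7039 + ((6 - 57)/(-101))*(1/39445) = 19625/7039 - 1/101*(-51)*(1/39445) = 19625/7039 + (51/101)*(1/39445) = 19625/7039 + 51/3983945 = 78185279614/28042988855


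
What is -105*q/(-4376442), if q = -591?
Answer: -2955/208402 ≈ -0.014179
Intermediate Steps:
-105*q/(-4376442) = -105*(-591)/(-4376442) = 62055*(-1/4376442) = -2955/208402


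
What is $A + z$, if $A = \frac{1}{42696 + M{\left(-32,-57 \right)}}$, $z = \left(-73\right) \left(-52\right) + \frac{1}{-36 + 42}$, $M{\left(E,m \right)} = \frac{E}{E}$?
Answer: $\frac{972509575}{256182} \approx 3796.2$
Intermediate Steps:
$M{\left(E,m \right)} = 1$
$z = \frac{22777}{6}$ ($z = 3796 + \frac{1}{6} = \frac{22777}{6} \approx 3796.2$)
$A = \frac{1}{42697}$ ($A = \frac{1}{42696 + 1} = \frac{1}{42697} \approx 2.3421 \cdot 10^{-5}$)
$A + z = \frac{1}{42697} + \frac{22777}{6} = \frac{972509575}{256182}$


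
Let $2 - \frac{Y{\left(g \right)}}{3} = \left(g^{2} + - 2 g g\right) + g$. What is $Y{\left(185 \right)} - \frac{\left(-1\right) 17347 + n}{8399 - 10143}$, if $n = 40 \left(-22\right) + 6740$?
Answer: $\frac{178096257}{1744} \approx 1.0212 \cdot 10^{5}$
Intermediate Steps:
$n = 5860$ ($n = -880 + 6740 = 5860$)
$Y{\left(g \right)} = 6 - 3 g + 3 g^{2}$ ($Y{\left(g \right)} = 6 - 3 \left(\left(g^{2} + - 2 g g\right) + g\right) = 6 - 3 \left(\left(g^{2} - 2 g^{2}\right) + g\right) = 6 - 3 \left(- g^{2} + g\right) = 6 - 3 \left(g - g^{2}\right) = 6 + \left(- 3 g + 3 g^{2}\right) = 6 - 3 g + 3 g^{2}$)
$Y{\left(185 \right)} - \frac{\left(-1\right) 17347 + n}{8399 - 10143} = \left(6 - 555 + 3 \cdot 185^{2}\right) - \frac{\left(-1\right) 17347 + 5860}{8399 - 10143} = \left(6 - 555 + 3 \cdot 34225\right) - \frac{-17347 + 5860}{-1744} = \left(6 - 555 + 102675\right) - \left(-11487\right) \left(- \frac{1}{1744}\right) = 102126 - \frac{11487}{1744} = \frac{178096257}{1744}$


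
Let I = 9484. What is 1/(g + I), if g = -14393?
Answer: -1/4909 ≈ -0.00020371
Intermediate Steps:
1/(g + I) = 1/(-14393 + 9484) = 1/(-4909) = -1/4909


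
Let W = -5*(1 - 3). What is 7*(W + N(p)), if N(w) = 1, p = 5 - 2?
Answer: 77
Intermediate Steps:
p = 3
W = 10 (W = -5*(-2) = 10)
7*(W + N(p)) = 7*(10 + 1) = 7*11 = 77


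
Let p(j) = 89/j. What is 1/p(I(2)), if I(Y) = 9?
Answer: 9/89 ≈ 0.10112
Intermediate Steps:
1/p(I(2)) = 1/(89/9) = 9/89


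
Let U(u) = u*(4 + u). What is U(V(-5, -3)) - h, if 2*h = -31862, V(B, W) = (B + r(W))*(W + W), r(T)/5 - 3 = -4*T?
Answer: 190651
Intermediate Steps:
r(T) = 15 - 20*T (r(T) = 15 + 5*(-4*T) = 15 - 20*T)
V(B, W) = 2*W*(15 + B - 20*W) (V(B, W) = (B + (15 - 20*W))*(W + W) = (15 + B - 20*W)*(2*W) = 2*W*(15 + B - 20*W))
h = -15931 (h = (1/2)*(-31862) = -15931)
U(V(-5, -3)) - h = (2*(-3)*(15 - 5 - 20*(-3)))*(4 + 2*(-3)*(15 - 5 - 20*(-3))) - 1*(-15931) = (2*(-3)*(15 - 5 + 60))*(4 + 2*(-3)*(15 - 5 + 60)) + 15931 = (2*(-3)*70)*(4 + 2*(-3)*70) + 15931 = -420*(4 - 420) + 15931 = -420*(-416) + 15931 = 174720 + 15931 = 190651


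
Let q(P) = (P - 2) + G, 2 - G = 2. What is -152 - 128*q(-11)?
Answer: 1512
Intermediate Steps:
G = 0 (G = 2 - 1*2 = 2 - 2 = 0)
q(P) = -2 + P (q(P) = (P - 2) + 0 = (-2 + P) + 0 = -2 + P)
-152 - 128*q(-11) = -152 - 128*(-2 - 11) = -152 - 128*(-13) = -152 + 1664 = 1512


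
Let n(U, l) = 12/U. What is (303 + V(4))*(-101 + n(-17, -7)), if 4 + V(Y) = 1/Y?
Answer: -2069613/68 ≈ -30436.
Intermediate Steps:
V(Y) = -4 + 1/Y
(303 + V(4))*(-101 + n(-17, -7)) = (303 + (-4 + 1/4))*(-101 + 12/(-17)) = (303 + (-4 + ¼))*(-101 + 12*(-1/17)) = (303 - 15/4)*(-101 - 12/17) = (1197/4)*(-1729/17) = -2069613/68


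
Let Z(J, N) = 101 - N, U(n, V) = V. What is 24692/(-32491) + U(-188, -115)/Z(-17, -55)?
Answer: -7588417/5068596 ≈ -1.4971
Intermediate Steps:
24692/(-32491) + U(-188, -115)/Z(-17, -55) = 24692/(-32491) - 115/(101 - 1*(-55)) = 24692*(-1/32491) - 115/(101 + 55) = -24692/32491 - 115/156 = -7588417/5068596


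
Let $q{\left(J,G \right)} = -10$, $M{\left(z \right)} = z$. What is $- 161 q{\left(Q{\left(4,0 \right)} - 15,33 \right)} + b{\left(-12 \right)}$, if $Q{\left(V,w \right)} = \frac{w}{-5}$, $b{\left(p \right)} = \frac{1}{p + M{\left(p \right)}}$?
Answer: $\frac{38639}{24} \approx 1610.0$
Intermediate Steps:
$b{\left(p \right)} = \frac{1}{2 p}$ ($b{\left(p \right)} = \frac{1}{p + p} = \frac{1}{2 p}$)
$Q{\left(V,w \right)} = - \frac{w}{5}$ ($Q{\left(V,w \right)} = w \left(- \frac{1}{5}\right) = - \frac{w}{5}$)
$- 161 q{\left(Q{\left(4,0 \right)} - 15,33 \right)} + b{\left(-12 \right)} = \left(-161\right) \left(-10\right) + \frac{1}{2 \left(-12\right)} = 1610 + \frac{1}{2} \left(- \frac{1}{12}\right) = 1610 - \frac{1}{24} = \frac{38639}{24}$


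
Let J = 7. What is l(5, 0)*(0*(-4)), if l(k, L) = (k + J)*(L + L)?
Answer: 0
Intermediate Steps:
l(k, L) = 2*L*(7 + k) (l(k, L) = (k + 7)*(L + L) = (7 + k)*(2*L) = 2*L*(7 + k))
l(5, 0)*(0*(-4)) = (2*0*(7 + 5))*(0*(-4)) = (2*0*12)*0 = 0*0 = 0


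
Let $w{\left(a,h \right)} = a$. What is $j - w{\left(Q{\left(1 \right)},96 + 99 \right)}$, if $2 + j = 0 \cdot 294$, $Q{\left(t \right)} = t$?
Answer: $-3$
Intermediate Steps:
$j = -2$ ($j = -2 + 0 \cdot 294 = -2 + 0 = -2$)
$j - w{\left(Q{\left(1 \right)},96 + 99 \right)} = -2 - 1 = -3$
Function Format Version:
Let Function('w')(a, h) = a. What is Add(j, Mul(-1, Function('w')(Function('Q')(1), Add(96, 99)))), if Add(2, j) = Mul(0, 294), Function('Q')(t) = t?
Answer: -3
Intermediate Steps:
j = -2 (j = Add(-2, Mul(0, 294)) = Add(-2, 0) = -2)
Add(j, Mul(-1, Function('w')(Function('Q')(1), Add(96, 99)))) = Add(-2, Mul(-1, 1)) = Add(-2, -1) = -3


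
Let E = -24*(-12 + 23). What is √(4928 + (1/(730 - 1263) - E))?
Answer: √1474989555/533 ≈ 72.056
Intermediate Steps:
E = -264 (E = -24*11 = -264)
√(4928 + (1/(730 - 1263) - E)) = √(4928 + (1/(730 - 1263) - 1*(-264))) = √(4928 + (1/(-533) + 264)) = √(4928 + (-1/533 + 264)) = √(4928 + 140711/533) = √(2767335/533) = √1474989555/533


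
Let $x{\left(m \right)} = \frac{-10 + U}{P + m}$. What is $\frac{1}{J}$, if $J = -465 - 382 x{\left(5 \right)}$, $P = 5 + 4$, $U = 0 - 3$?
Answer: $- \frac{7}{772} \approx -0.0090674$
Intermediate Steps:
$U = -3$
$P = 9$
$x{\left(m \right)} = - \frac{13}{9 + m}$ ($x{\left(m \right)} = \frac{-10 - 3}{9 + m} = - \frac{13}{9 + m}$)
$J = - \frac{772}{7}$ ($J = -465 - 382 \left(- \frac{13}{9 + 5}\right) = -465 - 382 \left(- \frac{13}{14}\right) = -465 - 382 \left(\left(-13\right) \frac{1}{14}\right) = -465 - - \frac{2483}{7} = -465 + \frac{2483}{7} = - \frac{772}{7} \approx -110.29$)
$\frac{1}{J} = \frac{1}{- \frac{772}{7}} = - \frac{7}{772}$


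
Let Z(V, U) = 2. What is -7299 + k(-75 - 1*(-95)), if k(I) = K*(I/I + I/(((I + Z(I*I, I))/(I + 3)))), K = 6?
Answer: -78843/11 ≈ -7167.5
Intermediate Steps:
k(I) = 6 + 6*I*(3 + I)/(2 + I) (k(I) = 6*(I/I + I/(((I + 2)/(I + 3)))) = 6*(1 + I/(((2 + I)/(3 + I)))) = 6*(1 + I*((3 + I)/(2 + I))) = 6*(1 + I*(3 + I)/(2 + I)) = 6 + 6*I*(3 + I)/(2 + I))
-7299 + k(-75 - 1*(-95)) = -7299 + 6*(2 + (-75 - 1*(-95))² + 4*(-75 - 1*(-95)))/(2 + (-75 - 1*(-95))) = -7299 + 6*(2 + (-75 + 95)² + 4*(-75 + 95))/(2 + (-75 + 95)) = -7299 + 6*(2 + 20² + 4*20)/(2 + 20) = -7299 + 6*(2 + 400 + 80)/22 = -7299 + 6*(1/22)*482 = -7299 + 1446/11 = -78843/11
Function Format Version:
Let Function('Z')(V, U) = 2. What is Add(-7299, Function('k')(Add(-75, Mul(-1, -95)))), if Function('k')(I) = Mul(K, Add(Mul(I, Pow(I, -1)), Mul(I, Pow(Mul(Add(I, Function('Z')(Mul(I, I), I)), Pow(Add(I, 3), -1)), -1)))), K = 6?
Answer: Rational(-78843, 11) ≈ -7167.5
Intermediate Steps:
Function('k')(I) = Add(6, Mul(6, I, Pow(Add(2, I), -1), Add(3, I))) (Function('k')(I) = Mul(6, Add(Mul(I, Pow(I, -1)), Mul(I, Pow(Mul(Add(I, 2), Pow(Add(I, 3), -1)), -1)))) = Mul(6, Add(1, Mul(I, Pow(Mul(Add(2, I), Pow(Add(3, I), -1)), -1)))) = Mul(6, Add(1, Mul(I, Pow(Mul(Pow(Add(3, I), -1), Add(2, I)), -1)))) = Mul(6, Add(1, Mul(I, Mul(Pow(Add(2, I), -1), Add(3, I))))) = Mul(6, Add(1, Mul(I, Pow(Add(2, I), -1), Add(3, I)))) = Add(6, Mul(6, I, Pow(Add(2, I), -1), Add(3, I))))
Add(-7299, Function('k')(Add(-75, Mul(-1, -95)))) = Add(-7299, Mul(6, Pow(Add(2, Add(-75, Mul(-1, -95))), -1), Add(2, Pow(Add(-75, Mul(-1, -95)), 2), Mul(4, Add(-75, Mul(-1, -95)))))) = Add(-7299, Mul(6, Pow(Add(2, Add(-75, 95)), -1), Add(2, Pow(Add(-75, 95), 2), Mul(4, Add(-75, 95))))) = Add(-7299, Mul(6, Pow(Add(2, 20), -1), Add(2, Pow(20, 2), Mul(4, 20)))) = Add(-7299, Mul(6, Pow(22, -1), Add(2, 400, 80))) = Add(-7299, Mul(6, Rational(1, 22), 482)) = Add(-7299, Rational(1446, 11)) = Rational(-78843, 11)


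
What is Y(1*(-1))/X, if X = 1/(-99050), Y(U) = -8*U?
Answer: -792400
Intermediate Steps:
X = -1/99050 ≈ -1.0096e-5
Y(1*(-1))/X = (-8*(-1))/(-1/99050) = -8*(-1)*(-99050) = 8*(-99050) = -792400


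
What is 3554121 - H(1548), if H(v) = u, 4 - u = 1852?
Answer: 3555969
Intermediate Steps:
u = -1848 (u = 4 - 1*1852 = 4 - 1852 = -1848)
H(v) = -1848
3554121 - H(1548) = 3554121 - 1*(-1848) = 3554121 + 1848 = 3555969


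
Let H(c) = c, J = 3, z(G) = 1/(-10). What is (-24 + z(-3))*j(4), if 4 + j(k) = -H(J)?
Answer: 1687/10 ≈ 168.70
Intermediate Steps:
z(G) = -⅒
j(k) = -7 (j(k) = -4 - 1*3 = -4 - 3 = -7)
(-24 + z(-3))*j(4) = (-24 - ⅒)*(-7) = -241/10*(-7) = 1687/10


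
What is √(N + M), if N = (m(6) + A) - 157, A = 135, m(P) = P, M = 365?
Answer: √349 ≈ 18.682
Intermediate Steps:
N = -16 (N = (6 + 135) - 157 = 141 - 157 = -16)
√(N + M) = √(-16 + 365) = √349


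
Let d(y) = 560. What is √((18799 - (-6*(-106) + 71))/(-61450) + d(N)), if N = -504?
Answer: √21135056466/6145 ≈ 23.658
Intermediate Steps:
√((18799 - (-6*(-106) + 71))/(-61450) + d(N)) = √((18799 - (-6*(-106) + 71))/(-61450) + 560) = √((18799 - (636 + 71))*(-1/61450) + 560) = √((18799 - 1*707)*(-1/61450) + 560) = √((18799 - 707)*(-1/61450) + 560) = √(18092*(-1/61450) + 560) = √(-9046/30725 + 560) = √(17196954/30725) = √21135056466/6145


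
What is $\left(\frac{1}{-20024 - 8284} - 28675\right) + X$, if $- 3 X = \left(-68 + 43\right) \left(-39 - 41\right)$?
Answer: $- \frac{276867967}{9436} \approx -29342.0$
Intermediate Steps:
$X = - \frac{2000}{3}$ ($X = - \frac{\left(-68 + 43\right) \left(-39 - 41\right)}{3} = - \frac{\left(-25\right) \left(-39 - 41\right)}{3} = - \frac{\left(-25\right) \left(-80\right)}{3} = \left(- \frac{1}{3}\right) 2000 = - \frac{2000}{3} \approx -666.67$)
$\left(\frac{1}{-20024 - 8284} - 28675\right) + X = \left(\frac{1}{-20024 - 8284} - 28675\right) - \frac{2000}{3} = \left(\frac{1}{-28308} - 28675\right) - \frac{2000}{3} = \left(- \frac{1}{28308} - 28675\right) - \frac{2000}{3} = - \frac{811731901}{28308} - \frac{2000}{3} = - \frac{276867967}{9436}$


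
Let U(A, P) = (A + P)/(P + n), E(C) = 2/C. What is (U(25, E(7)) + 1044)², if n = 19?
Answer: 2212667521/2025 ≈ 1.0927e+6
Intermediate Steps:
U(A, P) = (A + P)/(19 + P) (U(A, P) = (A + P)/(P + 19) = (A + P)/(19 + P))
(U(25, E(7)) + 1044)² = ((25 + 2/7)/(19 + 2/7) + 1044)² = ((177/7)/(135/7) + 1044)² = ((7/135)*(177/7) + 1044)² = (59/45 + 1044)² = (47039/45)² = 2212667521/2025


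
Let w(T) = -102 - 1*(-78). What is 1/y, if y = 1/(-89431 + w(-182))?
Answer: -89455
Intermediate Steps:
w(T) = -24 (w(T) = -102 + 78 = -24)
y = -1/89455 (y = 1/(-89431 - 24) = 1/(-89455) = -1/89455 ≈ -1.1179e-5)
1/y = 1/(-1/89455) = -89455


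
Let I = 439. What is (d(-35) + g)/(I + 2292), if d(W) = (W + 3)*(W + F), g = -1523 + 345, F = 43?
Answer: -1434/2731 ≈ -0.52508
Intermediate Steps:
g = -1178
d(W) = (3 + W)*(43 + W) (d(W) = (W + 3)*(W + 43) = (3 + W)*(43 + W))
(d(-35) + g)/(I + 2292) = ((129 + (-35)² + 46*(-35)) - 1178)/(439 + 2292) = ((129 + 1225 - 1610) - 1178)/2731 = (-256 - 1178)*(1/2731) = -1434*1/2731 = -1434/2731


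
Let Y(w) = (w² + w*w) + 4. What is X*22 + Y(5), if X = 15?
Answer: 384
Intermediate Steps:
Y(w) = 4 + 2*w² (Y(w) = (w² + w²) + 4 = 2*w² + 4 = 4 + 2*w²)
X*22 + Y(5) = 15*22 + (4 + 2*5²) = 330 + (4 + 2*25) = 330 + (4 + 50) = 330 + 54 = 384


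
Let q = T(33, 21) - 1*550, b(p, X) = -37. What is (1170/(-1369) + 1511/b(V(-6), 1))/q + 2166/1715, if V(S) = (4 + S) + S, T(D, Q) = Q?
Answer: 1666506421/1242004715 ≈ 1.3418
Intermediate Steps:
V(S) = 4 + 2*S
q = -529 (q = 21 - 1*550 = 21 - 550 = -529)
(1170/(-1369) + 1511/b(V(-6), 1))/q + 2166/1715 = (1170/(-1369) + 1511/(-37))/(-529) + 2166/1715 = (1170*(-1/1369) + 1511*(-1/37))*(-1/529) + 2166*(1/1715) = (-1170/1369 - 1511/37)*(-1/529) + 2166/1715 = -57077/1369*(-1/529) + 2166/1715 = 57077/724201 + 2166/1715 = 1666506421/1242004715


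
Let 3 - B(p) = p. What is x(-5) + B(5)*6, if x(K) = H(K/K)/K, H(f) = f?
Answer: -61/5 ≈ -12.200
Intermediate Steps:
B(p) = 3 - p
x(K) = 1/K (x(K) = (K/K)/K = 1/K)
x(-5) + B(5)*6 = 1/(-5) + (3 - 1*5)*6 = -⅕ + (3 - 5)*6 = -⅕ - 2*6 = -⅕ - 12 = -61/5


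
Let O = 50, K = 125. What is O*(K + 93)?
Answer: 10900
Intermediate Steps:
O*(K + 93) = 50*(125 + 93) = 50*218 = 10900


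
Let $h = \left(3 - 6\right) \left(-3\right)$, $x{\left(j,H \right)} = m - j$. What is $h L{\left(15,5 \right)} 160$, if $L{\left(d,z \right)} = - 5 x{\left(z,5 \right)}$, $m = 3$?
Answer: $14400$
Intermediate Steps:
$x{\left(j,H \right)} = 3 - j$
$L{\left(d,z \right)} = -15 + 5 z$ ($L{\left(d,z \right)} = - 5 \left(3 - z\right) = -15 + 5 z$)
$h = 9$ ($h = \left(-3\right) \left(-3\right) = 9$)
$h L{\left(15,5 \right)} 160 = 9 \left(-15 + 5 \cdot 5\right) 160 = 9 \left(-15 + 25\right) 160 = 9 \cdot 10 \cdot 160 = 90 \cdot 160 = 14400$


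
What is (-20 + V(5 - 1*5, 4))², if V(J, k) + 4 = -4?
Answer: 784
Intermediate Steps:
V(J, k) = -8 (V(J, k) = -4 - 4 = -8)
(-20 + V(5 - 1*5, 4))² = (-20 - 8)² = (-28)² = 784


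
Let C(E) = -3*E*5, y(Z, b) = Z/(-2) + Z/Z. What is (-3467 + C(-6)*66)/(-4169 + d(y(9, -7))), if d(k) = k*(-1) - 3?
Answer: -4946/8337 ≈ -0.59326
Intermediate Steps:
y(Z, b) = 1 - Z/2 (y(Z, b) = Z*(-½) + 1 = -Z/2 + 1 = 1 - Z/2)
C(E) = -15*E
d(k) = -3 - k (d(k) = -k - 3 = -3 - k)
(-3467 + C(-6)*66)/(-4169 + d(y(9, -7))) = (-3467 - 15*(-6)*66)/(-4169 + (-3 - (1 - ½*9))) = (-3467 + 90*66)/(-4169 + (-3 - (1 - 9/2))) = (-3467 + 5940)/(-4169 + (-3 - 1*(-7/2))) = 2473/(-4169 + (-3 + 7/2)) = 2473/(-4169 + ½) = 2473/(-8337/2) = 2473*(-2/8337) = -4946/8337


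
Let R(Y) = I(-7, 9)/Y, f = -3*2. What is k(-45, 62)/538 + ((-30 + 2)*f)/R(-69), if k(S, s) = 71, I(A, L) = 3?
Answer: -2078761/538 ≈ -3863.9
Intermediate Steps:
f = -6
R(Y) = 3/Y
k(-45, 62)/538 + ((-30 + 2)*f)/R(-69) = 71/538 + ((-30 + 2)*(-6))/((3/(-69))) = 71*(1/538) + (-28*(-6))/((3*(-1/69))) = 71/538 + 168/(-1/23) = 71/538 + 168*(-23) = 71/538 - 3864 = -2078761/538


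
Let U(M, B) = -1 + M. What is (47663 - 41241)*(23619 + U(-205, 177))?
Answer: 150358286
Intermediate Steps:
(47663 - 41241)*(23619 + U(-205, 177)) = (47663 - 41241)*(23619 + (-1 - 205)) = 6422*(23619 - 206) = 6422*23413 = 150358286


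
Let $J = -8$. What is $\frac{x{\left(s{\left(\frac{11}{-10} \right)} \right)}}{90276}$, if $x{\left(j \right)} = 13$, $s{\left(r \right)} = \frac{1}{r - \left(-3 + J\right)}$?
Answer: $\frac{13}{90276} \approx 0.000144$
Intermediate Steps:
$s{\left(r \right)} = \frac{1}{11 + r}$ ($s{\left(r \right)} = \frac{1}{r + \left(3 - -8\right)} = \frac{1}{r + \left(3 + 8\right)} = \frac{1}{r + 11} = \frac{1}{11 + r}$)
$\frac{x{\left(s{\left(\frac{11}{-10} \right)} \right)}}{90276} = \frac{13}{90276}$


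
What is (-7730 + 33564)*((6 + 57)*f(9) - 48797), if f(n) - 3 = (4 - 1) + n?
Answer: -1236208568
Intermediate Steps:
f(n) = 6 + n (f(n) = 3 + ((4 - 1) + n) = 3 + (3 + n) = 6 + n)
(-7730 + 33564)*((6 + 57)*f(9) - 48797) = (-7730 + 33564)*((6 + 57)*(6 + 9) - 48797) = 25834*(63*15 - 48797) = 25834*(945 - 48797) = 25834*(-47852) = -1236208568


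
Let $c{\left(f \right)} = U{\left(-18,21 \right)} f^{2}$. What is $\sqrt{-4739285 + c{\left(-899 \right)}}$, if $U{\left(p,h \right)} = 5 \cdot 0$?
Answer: $i \sqrt{4739285} \approx 2177.0 i$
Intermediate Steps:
$U{\left(p,h \right)} = 0$
$c{\left(f \right)} = 0$ ($c{\left(f \right)} = 0 f^{2} = 0$)
$\sqrt{-4739285 + c{\left(-899 \right)}} = \sqrt{-4739285 + 0} = \sqrt{-4739285} = i \sqrt{4739285}$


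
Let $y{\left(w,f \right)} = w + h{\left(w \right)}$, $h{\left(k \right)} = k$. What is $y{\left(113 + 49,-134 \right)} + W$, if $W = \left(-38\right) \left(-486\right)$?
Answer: $18792$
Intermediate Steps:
$W = 18468$
$y{\left(w,f \right)} = 2 w$ ($y{\left(w,f \right)} = w + w = 2 w$)
$y{\left(113 + 49,-134 \right)} + W = 2 \left(113 + 49\right) + 18468 = 2 \cdot 162 + 18468 = 324 + 18468 = 18792$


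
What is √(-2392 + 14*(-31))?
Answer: 3*I*√314 ≈ 53.16*I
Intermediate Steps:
√(-2392 + 14*(-31)) = √(-2392 - 434) = √(-2826) = 3*I*√314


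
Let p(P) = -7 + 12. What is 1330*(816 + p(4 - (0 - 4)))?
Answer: 1091930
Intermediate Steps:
p(P) = 5
1330*(816 + p(4 - (0 - 4))) = 1330*(816 + 5) = 1330*821 = 1091930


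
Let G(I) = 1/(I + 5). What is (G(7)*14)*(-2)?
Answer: -7/3 ≈ -2.3333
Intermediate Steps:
G(I) = 1/(5 + I)
(G(7)*14)*(-2) = (14/(5 + 7))*(-2) = (14/12)*(-2) = ((1/12)*14)*(-2) = (7/6)*(-2) = -7/3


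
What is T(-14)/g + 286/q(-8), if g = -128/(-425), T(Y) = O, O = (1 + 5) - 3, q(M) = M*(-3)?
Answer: 8401/384 ≈ 21.878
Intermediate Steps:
q(M) = -3*M
O = 3 (O = 6 - 3 = 3)
T(Y) = 3
g = 128/425 (g = -128*(-1/425) = 128/425 ≈ 0.30118)
T(-14)/g + 286/q(-8) = 3/(128/425) + 286/((-3*(-8))) = 3*(425/128) + 286/24 = 1275/128 + 286*(1/24) = 1275/128 + 143/12 = 8401/384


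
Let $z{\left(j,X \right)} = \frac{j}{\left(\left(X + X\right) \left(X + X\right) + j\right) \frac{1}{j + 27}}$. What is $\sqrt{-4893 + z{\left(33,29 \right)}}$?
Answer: $\frac{i \sqrt{56456580777}}{3397} \approx 69.946 i$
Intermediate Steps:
$z{\left(j,X \right)} = \frac{j \left(27 + j\right)}{j + 4 X^{2}}$ ($z{\left(j,X \right)} = \frac{j}{\left(2 X 2 X + j\right) \frac{1}{27 + j}} = \frac{j}{\left(4 X^{2} + j\right) \frac{1}{27 + j}} = \frac{j}{\left(j + 4 X^{2}\right) \frac{1}{27 + j}} = \frac{j}{\frac{1}{27 + j} \left(j + 4 X^{2}\right)} = j \frac{27 + j}{j + 4 X^{2}} = \frac{j \left(27 + j\right)}{j + 4 X^{2}}$)
$\sqrt{-4893 + z{\left(33,29 \right)}} = \sqrt{-4893 + \frac{33 \left(27 + 33\right)}{33 + 4 \cdot 29^{2}}} = \sqrt{-4893 + 33 \frac{1}{33 + 4 \cdot 841} \cdot 60} = \sqrt{-4893 + 33 \frac{1}{33 + 3364} \cdot 60} = \sqrt{-4893 + 33 \cdot \frac{1}{3397} \cdot 60} = \sqrt{-4893 + \frac{1980}{3397}} = \sqrt{- \frac{16619541}{3397}} = \frac{i \sqrt{56456580777}}{3397}$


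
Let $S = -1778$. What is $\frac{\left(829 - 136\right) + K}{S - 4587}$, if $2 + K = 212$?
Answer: $- \frac{903}{6365} \approx -0.14187$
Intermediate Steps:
$K = 210$ ($K = -2 + 212 = 210$)
$\frac{\left(829 - 136\right) + K}{S - 4587} = \frac{\left(829 - 136\right) + 210}{-1778 - 4587} = \frac{\left(829 - 136\right) + 210}{-6365} = \left(693 + 210\right) \left(- \frac{1}{6365}\right) = 903 \left(- \frac{1}{6365}\right) = - \frac{903}{6365}$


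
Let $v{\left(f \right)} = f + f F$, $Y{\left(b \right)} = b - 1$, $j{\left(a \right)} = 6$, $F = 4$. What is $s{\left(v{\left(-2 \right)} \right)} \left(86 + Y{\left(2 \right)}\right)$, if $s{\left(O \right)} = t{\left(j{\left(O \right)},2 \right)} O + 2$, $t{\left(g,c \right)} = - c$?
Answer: $1914$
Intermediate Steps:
$Y{\left(b \right)} = -1 + b$
$v{\left(f \right)} = 5 f$ ($v{\left(f \right)} = f + f 4 = f + 4 f = 5 f$)
$s{\left(O \right)} = 2 - 2 O$ ($s{\left(O \right)} = \left(-1\right) 2 O + 2 = - 2 O + 2 = 2 - 2 O$)
$s{\left(v{\left(-2 \right)} \right)} \left(86 + Y{\left(2 \right)}\right) = \left(2 - 2 \cdot 5 \left(-2\right)\right) \left(86 + \left(-1 + 2\right)\right) = \left(2 - -20\right) \left(86 + 1\right) = \left(2 + 20\right) 87 = 22 \cdot 87 = 1914$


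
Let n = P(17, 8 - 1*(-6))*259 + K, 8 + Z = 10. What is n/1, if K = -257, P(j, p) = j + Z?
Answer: 4664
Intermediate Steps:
Z = 2 (Z = -8 + 10 = 2)
P(j, p) = 2 + j (P(j, p) = j + 2 = 2 + j)
n = 4664 (n = (2 + 17)*259 - 257 = 19*259 - 257 = 4921 - 257 = 4664)
n/1 = 4664/1 = 1*4664 = 4664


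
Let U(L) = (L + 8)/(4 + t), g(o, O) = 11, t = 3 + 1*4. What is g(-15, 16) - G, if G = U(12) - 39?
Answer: 530/11 ≈ 48.182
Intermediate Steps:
t = 7 (t = 3 + 4 = 7)
U(L) = 8/11 + L/11 (U(L) = (L + 8)/(4 + 7) = (8 + L)/11 = (8 + L)*(1/11) = 8/11 + L/11)
G = -409/11 (G = (8/11 + (1/11)*12) - 39 = (8/11 + 12/11) - 39 = 20/11 - 39 = -409/11 ≈ -37.182)
g(-15, 16) - G = 11 - 1*(-409/11) = 11 + 409/11 = 530/11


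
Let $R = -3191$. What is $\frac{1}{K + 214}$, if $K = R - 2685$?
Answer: $- \frac{1}{5662} \approx -0.00017662$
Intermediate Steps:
$K = -5876$ ($K = -3191 - 2685 = -5876$)
$\frac{1}{K + 214} = \frac{1}{-5876 + 214} = \frac{1}{-5662} = - \frac{1}{5662}$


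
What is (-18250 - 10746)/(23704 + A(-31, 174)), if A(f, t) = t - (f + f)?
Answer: -7249/5985 ≈ -1.2112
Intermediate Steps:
A(f, t) = t - 2*f
(-18250 - 10746)/(23704 + A(-31, 174)) = (-18250 - 10746)/(23704 + (174 - 2*(-31))) = -28996/(23704 + (174 + 62)) = -28996/(23704 + 236) = -28996/23940 = -28996*1/23940 = -7249/5985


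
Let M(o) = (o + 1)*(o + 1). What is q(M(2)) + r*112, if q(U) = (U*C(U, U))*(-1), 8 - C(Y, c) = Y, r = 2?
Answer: 233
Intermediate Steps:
C(Y, c) = 8 - Y
M(o) = (1 + o)² (M(o) = (1 + o)*(1 + o) = (1 + o)²)
q(U) = -U*(8 - U) (q(U) = (U*(8 - U))*(-1) = -U*(8 - U))
q(M(2)) + r*112 = (1 + 2)²*(-8 + (1 + 2)²) + 2*112 = 3²*(-8 + 3²) + 224 = 9*(-8 + 9) + 224 = 9*1 + 224 = 9 + 224 = 233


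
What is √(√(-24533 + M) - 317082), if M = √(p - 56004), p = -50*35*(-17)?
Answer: √(-317082 + √(-24533 + I*√26254)) ≈ 0.139 + 563.1*I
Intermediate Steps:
p = 29750 (p = -1750*(-17) = 29750)
M = I*√26254 (M = √(29750 - 56004) = √(-26254) = I*√26254 ≈ 162.03*I)
√(√(-24533 + M) - 317082) = √(√(-24533 + I*√26254) - 317082) = √(-317082 + √(-24533 + I*√26254))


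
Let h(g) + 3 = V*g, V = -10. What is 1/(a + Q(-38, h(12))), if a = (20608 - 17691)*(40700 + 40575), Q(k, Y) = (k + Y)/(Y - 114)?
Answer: 237/56187764636 ≈ 4.2180e-9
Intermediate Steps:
h(g) = -3 - 10*g
Q(k, Y) = (Y + k)/(-114 + Y)
a = 237079175 (a = 2917*81275 = 237079175)
1/(a + Q(-38, h(12))) = 1/(237079175 + ((-3 - 10*12) - 38)/(-114 + (-3 - 10*12))) = 1/(237079175 + ((-3 - 120) - 38)/(-114 + (-3 - 120))) = 1/(237079175 + (-123 - 38)/(-114 - 123)) = 1/(237079175 - 161/(-237)) = 1/(237079175 - 1/237*(-161)) = 1/(237079175 + 161/237) = 1/(56187764636/237) = 237/56187764636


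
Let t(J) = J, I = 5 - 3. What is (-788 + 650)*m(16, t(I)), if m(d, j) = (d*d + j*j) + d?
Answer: -38088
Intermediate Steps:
I = 2
m(d, j) = d + d**2 + j**2 (m(d, j) = (d**2 + j**2) + d = d + d**2 + j**2)
(-788 + 650)*m(16, t(I)) = (-788 + 650)*(16 + 16**2 + 2**2) = -138*(16 + 256 + 4) = -138*276 = -38088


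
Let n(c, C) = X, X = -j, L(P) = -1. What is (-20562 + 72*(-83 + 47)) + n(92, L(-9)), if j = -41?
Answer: -23113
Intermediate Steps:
X = 41 (X = -1*(-41) = 41)
n(c, C) = 41
(-20562 + 72*(-83 + 47)) + n(92, L(-9)) = (-20562 + 72*(-83 + 47)) + 41 = (-20562 + 72*(-36)) + 41 = (-20562 - 2592) + 41 = -23154 + 41 = -23113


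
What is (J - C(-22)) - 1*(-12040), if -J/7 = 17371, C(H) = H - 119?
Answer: -109416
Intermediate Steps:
C(H) = -119 + H
J = -121597 (J = -7*17371 = -121597)
(J - C(-22)) - 1*(-12040) = (-121597 - (-119 - 22)) - 1*(-12040) = (-121597 - 1*(-141)) + 12040 = (-121597 + 141) + 12040 = -121456 + 12040 = -109416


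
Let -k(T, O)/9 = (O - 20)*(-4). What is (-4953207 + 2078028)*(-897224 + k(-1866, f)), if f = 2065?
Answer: 2368008925116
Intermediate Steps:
k(T, O) = -720 + 36*O (k(T, O) = -9*(O - 20)*(-4) = -9*(-20 + O)*(-4) = -9*(80 - 4*O) = -720 + 36*O)
(-4953207 + 2078028)*(-897224 + k(-1866, f)) = (-4953207 + 2078028)*(-897224 + (-720 + 36*2065)) = -2875179*(-897224 + (-720 + 74340)) = -2875179*(-897224 + 73620) = -2875179*(-823604) = 2368008925116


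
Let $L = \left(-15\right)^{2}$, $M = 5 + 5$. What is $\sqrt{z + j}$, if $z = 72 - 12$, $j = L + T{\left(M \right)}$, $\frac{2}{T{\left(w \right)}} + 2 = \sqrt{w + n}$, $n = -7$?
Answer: $\frac{\sqrt{568 - 285 \sqrt{3}}}{\sqrt{2 - \sqrt{3}}} \approx 16.659$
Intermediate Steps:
$M = 10$
$T{\left(w \right)} = \frac{2}{-2 + \sqrt{-7 + w}}$ ($T{\left(w \right)} = \frac{2}{-2 + \sqrt{w - 7}} = \frac{2}{-2 + \sqrt{-7 + w}}$)
$L = 225$
$j = 225 + \frac{2}{-2 + \sqrt{3}}$ ($j = 225 + \frac{2}{-2 + \sqrt{-7 + 10}} = 225 + \frac{2}{-2 + \sqrt{3}} \approx 217.54$)
$z = 60$
$\sqrt{z + j} = \sqrt{60 + \left(221 - 2 \sqrt{3}\right)} = \sqrt{281 - 2 \sqrt{3}}$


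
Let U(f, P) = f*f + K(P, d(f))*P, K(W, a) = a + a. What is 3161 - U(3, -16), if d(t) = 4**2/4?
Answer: 3280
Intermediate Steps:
d(t) = 4 (d(t) = 16*(1/4) = 4)
K(W, a) = 2*a
U(f, P) = f**2 + 8*P (U(f, P) = f*f + (2*4)*P = f**2 + 8*P)
3161 - U(3, -16) = 3161 - (3**2 + 8*(-16)) = 3161 - (9 - 128) = 3161 - 1*(-119) = 3161 + 119 = 3280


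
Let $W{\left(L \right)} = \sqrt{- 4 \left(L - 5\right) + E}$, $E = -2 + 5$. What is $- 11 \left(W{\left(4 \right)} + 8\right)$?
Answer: $-88 - 11 \sqrt{7} \approx -117.1$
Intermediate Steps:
$E = 3$
$W{\left(L \right)} = \sqrt{23 - 4 L}$ ($W{\left(L \right)} = \sqrt{- 4 \left(L - 5\right) + 3} = \sqrt{- 4 \left(-5 + L\right) + 3} = \sqrt{\left(20 - 4 L\right) + 3} = \sqrt{23 - 4 L}$)
$- 11 \left(W{\left(4 \right)} + 8\right) = - 11 \left(\sqrt{23 - 16} + 8\right) = - 11 \left(\sqrt{7} + 8\right) = - 11 \left(8 + \sqrt{7}\right) = -88 - 11 \sqrt{7}$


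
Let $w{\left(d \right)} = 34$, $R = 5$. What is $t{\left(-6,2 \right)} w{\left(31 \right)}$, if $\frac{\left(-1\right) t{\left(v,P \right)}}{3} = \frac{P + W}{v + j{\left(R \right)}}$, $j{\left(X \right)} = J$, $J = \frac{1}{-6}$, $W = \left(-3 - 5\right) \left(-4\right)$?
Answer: $\frac{20808}{37} \approx 562.38$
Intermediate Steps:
$W = 32$ ($W = \left(-8\right) \left(-4\right) = 32$)
$J = - \frac{1}{6} \approx -0.16667$
$j{\left(X \right)} = - \frac{1}{6}$
$t{\left(v,P \right)} = - \frac{3 \left(32 + P\right)}{- \frac{1}{6} + v}$ ($t{\left(v,P \right)} = - 3 \frac{P + 32}{v - \frac{1}{6}} = - 3 \frac{32 + P}{- \frac{1}{6} + v} = - \frac{3 \left(32 + P\right)}{- \frac{1}{6} + v}$)
$t{\left(-6,2 \right)} w{\left(31 \right)} = \frac{18 \left(-32 - 2\right)}{-1 + 6 \left(-6\right)} 34 = \frac{18 \left(-32 - 2\right)}{-1 - 36} \cdot 34 = 18 \frac{1}{-37} \left(-34\right) 34 = 18 \left(- \frac{1}{37}\right) \left(-34\right) 34 = \frac{612}{37} \cdot 34 = \frac{20808}{37}$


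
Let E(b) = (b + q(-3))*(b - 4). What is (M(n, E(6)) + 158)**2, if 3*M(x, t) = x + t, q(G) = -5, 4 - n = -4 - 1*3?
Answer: 237169/9 ≈ 26352.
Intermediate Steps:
n = 11 (n = 4 - (-4 - 1*3) = 4 - (-4 - 3) = 4 - 1*(-7) = 4 + 7 = 11)
E(b) = (-5 + b)*(-4 + b) (E(b) = (b - 5)*(b - 4) = (-5 + b)*(-4 + b))
M(x, t) = t/3 + x/3 (M(x, t) = (x + t)/3 = (t + x)/3 = t/3 + x/3)
(M(n, E(6)) + 158)**2 = (((20 + 6**2 - 9*6)/3 + (1/3)*11) + 158)**2 = (((20 + 36 - 54)/3 + 11/3) + 158)**2 = (((1/3)*2 + 11/3) + 158)**2 = ((2/3 + 11/3) + 158)**2 = (13/3 + 158)**2 = (487/3)**2 = 237169/9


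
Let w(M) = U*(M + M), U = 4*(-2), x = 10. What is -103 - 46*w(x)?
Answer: 7257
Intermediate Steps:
U = -8
w(M) = -16*M (w(M) = -8*(M + M) = -16*M)
-103 - 46*w(x) = -103 - (-736)*10 = -103 - 46*(-160) = -103 + 7360 = 7257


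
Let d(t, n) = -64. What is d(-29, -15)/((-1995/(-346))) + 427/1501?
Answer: -1704541/157605 ≈ -10.815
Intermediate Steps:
d(-29, -15)/((-1995/(-346))) + 427/1501 = -64/((-1995/(-346))) + 427/1501 = -64/((-1995*(-1/346))) + 427*(1/1501) = -64/1995/346 + 427/1501 = -64*346/1995 + 427/1501 = -22144/1995 + 427/1501 = -1704541/157605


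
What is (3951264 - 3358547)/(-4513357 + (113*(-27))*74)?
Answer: -592717/4739131 ≈ -0.12507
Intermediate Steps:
(3951264 - 3358547)/(-4513357 + (113*(-27))*74) = 592717/(-4513357 - 3051*74) = 592717/(-4513357 - 225774) = 592717/(-4739131) = 592717*(-1/4739131) = -592717/4739131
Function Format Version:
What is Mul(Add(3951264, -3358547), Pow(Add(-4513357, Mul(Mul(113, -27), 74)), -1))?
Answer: Rational(-592717, 4739131) ≈ -0.12507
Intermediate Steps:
Mul(Add(3951264, -3358547), Pow(Add(-4513357, Mul(Mul(113, -27), 74)), -1)) = Mul(592717, Pow(Add(-4513357, Mul(-3051, 74)), -1)) = Mul(592717, Pow(Add(-4513357, -225774), -1)) = Mul(592717, Pow(-4739131, -1)) = Mul(592717, Rational(-1, 4739131)) = Rational(-592717, 4739131)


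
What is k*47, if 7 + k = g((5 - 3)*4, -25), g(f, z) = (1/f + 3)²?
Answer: 8319/64 ≈ 129.98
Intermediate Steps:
g(f, z) = (3 + 1/f)²
k = 177/64 (k = -7 + (1 + 3*((5 - 3)*4))²/((5 - 3)*4)² = -7 + (1 + 3*(2*4))²/(2*4)² = -7 + (1 + 3*8)²/8² = -7 + (1 + 24)²/64 = -7 + (1/64)*25² = -7 + (1/64)*625 = -7 + 625/64 = 177/64 ≈ 2.7656)
k*47 = (177/64)*47 = 8319/64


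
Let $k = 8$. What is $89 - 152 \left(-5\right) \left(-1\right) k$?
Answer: $-5991$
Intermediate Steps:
$89 - 152 \left(-5\right) \left(-1\right) k = 89 - 152 \left(-5\right) \left(-1\right) 8 = 89 - 152 \cdot 5 \cdot 8 = 89 - 6080 = -5991$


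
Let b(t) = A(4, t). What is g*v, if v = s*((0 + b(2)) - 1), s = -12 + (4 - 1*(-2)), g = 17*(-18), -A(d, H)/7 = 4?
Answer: -53244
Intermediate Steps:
A(d, H) = -28 (A(d, H) = -7*4 = -28)
b(t) = -28
g = -306
s = -6 (s = -12 + (4 + 2) = -12 + 6 = -6)
v = 174 (v = -6*((0 - 28) - 1) = -6*(-28 - 1) = -6*(-29) = 174)
g*v = -306*174 = -53244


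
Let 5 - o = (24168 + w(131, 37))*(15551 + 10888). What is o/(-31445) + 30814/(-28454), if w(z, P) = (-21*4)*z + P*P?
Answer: 5466069296799/447368015 ≈ 12218.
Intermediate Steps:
w(z, P) = P**2 - 84*z (w(z, P) = -84*z + P**2 = P**2 - 84*z)
o = -384237982 (o = 5 - (24168 + (37**2 - 84*131))*(15551 + 10888) = 5 - (24168 + (1369 - 11004))*26439 = 5 - (24168 - 9635)*26439 = 5 - 14533*26439 = 5 - 1*384237987 = 5 - 384237987 = -384237982)
o/(-31445) + 30814/(-28454) = -384237982/(-31445) + 30814/(-28454) = -384237982*(-1/31445) + 30814*(-1/28454) = 384237982/31445 - 15407/14227 = 5466069296799/447368015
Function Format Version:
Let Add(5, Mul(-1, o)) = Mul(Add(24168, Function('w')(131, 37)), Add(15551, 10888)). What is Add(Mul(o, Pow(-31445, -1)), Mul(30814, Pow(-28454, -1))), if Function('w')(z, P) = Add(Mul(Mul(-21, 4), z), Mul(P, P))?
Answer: Rational(5466069296799, 447368015) ≈ 12218.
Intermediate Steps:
Function('w')(z, P) = Add(Pow(P, 2), Mul(-84, z)) (Function('w')(z, P) = Add(Mul(-84, z), Pow(P, 2)) = Add(Pow(P, 2), Mul(-84, z)))
o = -384237982 (o = Add(5, Mul(-1, Mul(Add(24168, Add(Pow(37, 2), Mul(-84, 131))), Add(15551, 10888)))) = Add(5, Mul(-1, Mul(Add(24168, Add(1369, -11004)), 26439))) = Add(5, Mul(-1, Mul(Add(24168, -9635), 26439))) = Add(5, Mul(-1, Mul(14533, 26439))) = Add(5, Mul(-1, 384237987)) = Add(5, -384237987) = -384237982)
Add(Mul(o, Pow(-31445, -1)), Mul(30814, Pow(-28454, -1))) = Add(Mul(-384237982, Pow(-31445, -1)), Mul(30814, Pow(-28454, -1))) = Add(Mul(-384237982, Rational(-1, 31445)), Mul(30814, Rational(-1, 28454))) = Add(Rational(384237982, 31445), Rational(-15407, 14227)) = Rational(5466069296799, 447368015)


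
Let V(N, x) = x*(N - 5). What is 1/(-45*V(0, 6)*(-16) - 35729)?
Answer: -1/57329 ≈ -1.7443e-5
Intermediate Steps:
V(N, x) = x*(-5 + N)
1/(-45*V(0, 6)*(-16) - 35729) = 1/(-270*(-5 + 0)*(-16) - 35729) = 1/(-270*(-5)*(-16) - 35729) = 1/(-45*(-30)*(-16) - 35729) = 1/(1350*(-16) - 35729) = 1/(-21600 - 35729) = 1/(-57329) = -1/57329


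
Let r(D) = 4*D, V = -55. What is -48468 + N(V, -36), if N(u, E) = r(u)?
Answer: -48688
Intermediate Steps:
N(u, E) = 4*u
-48468 + N(V, -36) = -48468 + 4*(-55) = -48468 - 220 = -48688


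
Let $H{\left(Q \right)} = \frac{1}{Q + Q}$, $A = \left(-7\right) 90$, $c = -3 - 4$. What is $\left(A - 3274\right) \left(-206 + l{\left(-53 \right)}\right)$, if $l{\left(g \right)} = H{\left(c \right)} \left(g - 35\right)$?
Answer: $\frac{5457792}{7} \approx 7.7969 \cdot 10^{5}$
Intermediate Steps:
$c = -7$
$A = -630$
$H{\left(Q \right)} = \frac{1}{2 Q}$
$l{\left(g \right)} = \frac{5}{2} - \frac{g}{14}$ ($l{\left(g \right)} = \frac{1}{2 \left(-7\right)} \left(g - 35\right) = \frac{1}{2} \left(- \frac{1}{7}\right) \left(-35 + g\right) = - \frac{-35 + g}{14} = \frac{5}{2} - \frac{g}{14}$)
$\left(A - 3274\right) \left(-206 + l{\left(-53 \right)}\right) = \left(-630 - 3274\right) \left(-206 + \left(\frac{5}{2} - - \frac{53}{14}\right)\right) = - 3904 \left(-206 + \left(\frac{5}{2} + \frac{53}{14}\right)\right) = - 3904 \left(-206 + \frac{44}{7}\right) = \left(-3904\right) \left(- \frac{1398}{7}\right) = \frac{5457792}{7}$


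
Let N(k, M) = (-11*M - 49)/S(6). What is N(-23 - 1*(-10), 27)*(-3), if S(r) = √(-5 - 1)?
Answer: -173*I*√6 ≈ -423.76*I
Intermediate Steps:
S(r) = I*√6 (S(r) = √(-6) = I*√6)
N(k, M) = -I*√6*(-49 - 11*M)/6 (N(k, M) = (-11*M - 49)/((I*√6)) = (-49 - 11*M)*(-I*√6/6) = -I*√6*(-49 - 11*M)/6)
N(-23 - 1*(-10), 27)*(-3) = (I*√6*(49 + 11*27)/6)*(-3) = (I*√6*(49 + 297)/6)*(-3) = ((⅙)*I*√6*346)*(-3) = (173*I*√6/3)*(-3) = -173*I*√6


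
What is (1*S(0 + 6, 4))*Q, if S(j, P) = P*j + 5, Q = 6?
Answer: 174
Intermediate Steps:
S(j, P) = 5 + P*j
(1*S(0 + 6, 4))*Q = (1*(5 + 4*(0 + 6)))*6 = (1*(5 + 4*6))*6 = (1*(5 + 24))*6 = (1*29)*6 = 29*6 = 174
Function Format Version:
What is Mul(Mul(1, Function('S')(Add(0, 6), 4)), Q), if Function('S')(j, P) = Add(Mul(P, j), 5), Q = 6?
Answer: 174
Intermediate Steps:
Function('S')(j, P) = Add(5, Mul(P, j))
Mul(Mul(1, Function('S')(Add(0, 6), 4)), Q) = Mul(Mul(1, Add(5, Mul(4, Add(0, 6)))), 6) = Mul(Mul(1, Add(5, Mul(4, 6))), 6) = Mul(Mul(1, Add(5, 24)), 6) = Mul(Mul(1, 29), 6) = Mul(29, 6) = 174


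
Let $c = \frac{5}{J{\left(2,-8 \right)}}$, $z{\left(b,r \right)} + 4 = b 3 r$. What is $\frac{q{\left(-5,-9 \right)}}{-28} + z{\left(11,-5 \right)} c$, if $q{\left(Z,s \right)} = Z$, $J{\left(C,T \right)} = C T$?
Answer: $\frac{5935}{112} \approx 52.991$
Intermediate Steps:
$z{\left(b,r \right)} = -4 + 3 b r$ ($z{\left(b,r \right)} = -4 + b 3 r = -4 + 3 b r$)
$c = - \frac{5}{16}$ ($c = \frac{5}{2 \left(-8\right)} = \frac{5}{-16} = 5 \left(- \frac{1}{16}\right) = - \frac{5}{16} \approx -0.3125$)
$\frac{q{\left(-5,-9 \right)}}{-28} + z{\left(11,-5 \right)} c = - \frac{5}{-28} + \left(-4 + 3 \cdot 11 \left(-5\right)\right) \left(- \frac{5}{16}\right) = \left(-5\right) \left(- \frac{1}{28}\right) + \left(-4 - 165\right) \left(- \frac{5}{16}\right) = \frac{5}{28} - - \frac{845}{16} = \frac{5}{28} + \frac{845}{16} = \frac{5935}{112}$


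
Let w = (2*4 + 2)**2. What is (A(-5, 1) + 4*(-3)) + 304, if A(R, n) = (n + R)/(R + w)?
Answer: 27736/95 ≈ 291.96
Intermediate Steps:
w = 100 (w = (8 + 2)**2 = 10**2 = 100)
A(R, n) = (R + n)/(100 + R) (A(R, n) = (n + R)/(R + 100) = (R + n)/(100 + R))
(A(-5, 1) + 4*(-3)) + 304 = ((-5 + 1)/(100 - 5) + 4*(-3)) + 304 = (-4/95 - 12) + 304 = -1144/95 + 304 = 27736/95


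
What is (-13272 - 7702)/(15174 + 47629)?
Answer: -20974/62803 ≈ -0.33396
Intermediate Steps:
(-13272 - 7702)/(15174 + 47629) = -20974/62803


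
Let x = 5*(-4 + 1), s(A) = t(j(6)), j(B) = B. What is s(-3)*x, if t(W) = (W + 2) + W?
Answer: -210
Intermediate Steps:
t(W) = 2 + 2*W (t(W) = (2 + W) + W = 2 + 2*W)
s(A) = 14 (s(A) = 2 + 2*6 = 2 + 12 = 14)
x = -15 (x = 5*(-3) = -15)
s(-3)*x = 14*(-15) = -210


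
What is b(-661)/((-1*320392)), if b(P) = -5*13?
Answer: 65/320392 ≈ 0.00020288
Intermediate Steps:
b(P) = -65
b(-661)/((-1*320392)) = -65/((-1*320392)) = -65/(-320392) = -65*(-1/320392) = 65/320392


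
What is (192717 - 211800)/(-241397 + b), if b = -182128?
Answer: 6361/141175 ≈ 0.045058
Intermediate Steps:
(192717 - 211800)/(-241397 + b) = (192717 - 211800)/(-241397 - 182128) = -19083/(-423525) = -19083*(-1/423525) = 6361/141175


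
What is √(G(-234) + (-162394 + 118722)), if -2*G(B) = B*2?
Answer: I*√43438 ≈ 208.42*I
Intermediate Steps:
G(B) = -B (G(B) = -B*2/2 = -B)
√(G(-234) + (-162394 + 118722)) = √(-1*(-234) + (-162394 + 118722)) = √(234 - 43672) = √(-43438) = I*√43438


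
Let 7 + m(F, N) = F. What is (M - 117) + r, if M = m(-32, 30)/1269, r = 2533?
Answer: 1021955/423 ≈ 2416.0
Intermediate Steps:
m(F, N) = -7 + F
M = -13/423 (M = (-7 - 32)/1269 = -39*1/1269 = -13/423 ≈ -0.030733)
(M - 117) + r = (-13/423 - 117) + 2533 = -49504/423 + 2533 = 1021955/423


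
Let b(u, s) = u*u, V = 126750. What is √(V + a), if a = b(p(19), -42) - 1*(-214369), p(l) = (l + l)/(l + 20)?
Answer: √518843443/39 ≈ 584.05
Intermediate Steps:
p(l) = 2*l/(20 + l) (p(l) = (2*l)/(20 + l) = 2*l/(20 + l))
b(u, s) = u²
a = 326056693/1521 (a = (2*19/(20 + 19))² - 1*(-214369) = (2*19/39)² + 214369 = (2*19*(1/39))² + 214369 = (38/39)² + 214369 = 1444/1521 + 214369 = 326056693/1521 ≈ 2.1437e+5)
√(V + a) = √(126750 + 326056693/1521) = √(518843443/1521) = √518843443/39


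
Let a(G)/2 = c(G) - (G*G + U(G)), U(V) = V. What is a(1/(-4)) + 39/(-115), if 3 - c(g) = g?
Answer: 6013/920 ≈ 6.5359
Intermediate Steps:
c(g) = 3 - g
a(G) = 6 - 4*G - 2*G² (a(G) = 2*((3 - G) - (G*G + G)) = 2*((3 - G) - (G² + G)) = 2*((3 - G) - (G + G²)) = 2*((3 - G) + (-G - G²)) = 2*(3 - G² - 2*G) = 6 - 4*G - 2*G²)
a(1/(-4)) + 39/(-115) = (6 - 4/(-4) - 2*(1/(-4))²) + 39/(-115) = (6 - 4*(-¼) - 2*(-¼)²) + 39*(-1/115) = (6 + 1 - 2*1/16) - 39/115 = (6 + 1 - ⅛) - 39/115 = 55/8 - 39/115 = 6013/920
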